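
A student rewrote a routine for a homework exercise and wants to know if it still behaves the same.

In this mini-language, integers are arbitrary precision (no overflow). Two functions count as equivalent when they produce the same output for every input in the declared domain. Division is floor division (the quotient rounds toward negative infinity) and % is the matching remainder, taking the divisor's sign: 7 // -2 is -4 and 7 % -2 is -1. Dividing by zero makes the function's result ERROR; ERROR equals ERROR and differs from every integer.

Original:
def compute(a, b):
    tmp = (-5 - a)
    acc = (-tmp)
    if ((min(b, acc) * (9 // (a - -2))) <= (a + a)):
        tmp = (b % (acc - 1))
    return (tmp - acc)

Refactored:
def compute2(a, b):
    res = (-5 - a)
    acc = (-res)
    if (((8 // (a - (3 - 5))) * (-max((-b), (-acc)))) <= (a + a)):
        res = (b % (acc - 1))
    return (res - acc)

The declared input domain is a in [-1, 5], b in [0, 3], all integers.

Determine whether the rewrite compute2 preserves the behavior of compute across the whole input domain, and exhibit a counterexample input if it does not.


Not equivalent: a=1, b=1 separates them (-12 vs -5).
compute: tmp becomes -6; next acc becomes 6; next ((min(b, acc) * (9 // (a - -2))) <= (a + a)) evaluates to false; next final value -12
compute2: res becomes -6; next acc becomes 6; next (((8 // (a - (3 - 5))) * (-max((-b), (-acc)))) <= (a + a)) evaluates to true; next res becomes 1; next final value -5
verdict: not equivalent; witness: a=1, b=1


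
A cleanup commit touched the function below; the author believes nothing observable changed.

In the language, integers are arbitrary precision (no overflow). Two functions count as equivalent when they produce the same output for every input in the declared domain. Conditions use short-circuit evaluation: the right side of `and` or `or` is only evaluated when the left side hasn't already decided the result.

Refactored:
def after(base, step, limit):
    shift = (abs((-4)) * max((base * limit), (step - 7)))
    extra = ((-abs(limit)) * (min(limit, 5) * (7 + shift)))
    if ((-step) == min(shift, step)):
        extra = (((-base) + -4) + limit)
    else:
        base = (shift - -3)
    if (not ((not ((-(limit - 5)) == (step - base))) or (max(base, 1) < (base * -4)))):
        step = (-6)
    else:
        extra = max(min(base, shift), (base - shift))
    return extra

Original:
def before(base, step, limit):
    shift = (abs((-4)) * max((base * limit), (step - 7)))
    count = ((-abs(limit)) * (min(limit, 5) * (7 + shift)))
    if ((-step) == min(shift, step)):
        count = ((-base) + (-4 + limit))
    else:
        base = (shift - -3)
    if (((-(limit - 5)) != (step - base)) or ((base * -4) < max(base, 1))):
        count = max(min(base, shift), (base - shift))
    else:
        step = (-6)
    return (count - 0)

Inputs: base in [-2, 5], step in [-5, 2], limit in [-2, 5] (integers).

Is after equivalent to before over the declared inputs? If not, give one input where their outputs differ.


On input base=-2, step=-1, limit=1, before returns 1 while after returns 3.
verdict: not equivalent; witness: base=-2, step=-1, limit=1


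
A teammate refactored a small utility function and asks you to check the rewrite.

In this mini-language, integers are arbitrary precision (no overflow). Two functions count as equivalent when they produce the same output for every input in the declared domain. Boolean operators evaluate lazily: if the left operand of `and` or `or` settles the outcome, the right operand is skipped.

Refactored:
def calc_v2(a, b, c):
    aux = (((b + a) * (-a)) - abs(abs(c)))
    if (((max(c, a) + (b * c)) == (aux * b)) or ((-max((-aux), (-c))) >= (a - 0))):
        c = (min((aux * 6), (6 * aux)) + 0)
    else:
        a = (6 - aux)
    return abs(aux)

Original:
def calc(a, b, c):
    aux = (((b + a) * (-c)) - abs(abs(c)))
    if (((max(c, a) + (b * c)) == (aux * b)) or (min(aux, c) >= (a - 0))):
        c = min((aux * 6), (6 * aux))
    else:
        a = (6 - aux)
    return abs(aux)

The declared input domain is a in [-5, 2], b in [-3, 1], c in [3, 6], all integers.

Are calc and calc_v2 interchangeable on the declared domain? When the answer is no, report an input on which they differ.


At a=-5, b=-3, c=3: calc gives 21, calc_v2 gives 43.
verdict: not equivalent; witness: a=-5, b=-3, c=3


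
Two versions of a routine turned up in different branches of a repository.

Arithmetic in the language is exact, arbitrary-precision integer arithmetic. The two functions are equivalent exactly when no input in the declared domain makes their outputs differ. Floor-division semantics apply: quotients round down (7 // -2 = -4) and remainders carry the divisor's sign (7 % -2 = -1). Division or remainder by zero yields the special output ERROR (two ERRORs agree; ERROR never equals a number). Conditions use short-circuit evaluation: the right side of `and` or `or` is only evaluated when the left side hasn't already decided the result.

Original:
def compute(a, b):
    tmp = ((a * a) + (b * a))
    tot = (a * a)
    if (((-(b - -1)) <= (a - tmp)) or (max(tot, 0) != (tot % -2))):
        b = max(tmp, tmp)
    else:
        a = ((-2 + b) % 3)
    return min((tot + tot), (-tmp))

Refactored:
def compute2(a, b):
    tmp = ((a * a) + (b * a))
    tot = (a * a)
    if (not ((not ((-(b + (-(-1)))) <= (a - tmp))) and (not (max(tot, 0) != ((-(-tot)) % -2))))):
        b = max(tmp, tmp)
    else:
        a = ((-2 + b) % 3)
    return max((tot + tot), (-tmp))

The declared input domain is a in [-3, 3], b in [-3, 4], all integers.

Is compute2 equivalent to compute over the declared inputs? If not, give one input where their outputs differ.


These are not equivalent — on a=-3, b=-3 the outputs split (-18 vs 18).
compute: tmp = 18; tot = 9; (((-(b - -1)) <= (a - tmp)) or (max(tot, 0) != (tot % -2))) -> true; b = 18; return -18
compute2: tmp = 18; tot = 9; (not ((not ((-(b + (-(-1)))) <= (a - tmp))) and (not (max(tot, 0) != ((-(-tot)) % -2))))) -> true; b = 18; return 18
verdict: not equivalent; witness: a=-3, b=-3


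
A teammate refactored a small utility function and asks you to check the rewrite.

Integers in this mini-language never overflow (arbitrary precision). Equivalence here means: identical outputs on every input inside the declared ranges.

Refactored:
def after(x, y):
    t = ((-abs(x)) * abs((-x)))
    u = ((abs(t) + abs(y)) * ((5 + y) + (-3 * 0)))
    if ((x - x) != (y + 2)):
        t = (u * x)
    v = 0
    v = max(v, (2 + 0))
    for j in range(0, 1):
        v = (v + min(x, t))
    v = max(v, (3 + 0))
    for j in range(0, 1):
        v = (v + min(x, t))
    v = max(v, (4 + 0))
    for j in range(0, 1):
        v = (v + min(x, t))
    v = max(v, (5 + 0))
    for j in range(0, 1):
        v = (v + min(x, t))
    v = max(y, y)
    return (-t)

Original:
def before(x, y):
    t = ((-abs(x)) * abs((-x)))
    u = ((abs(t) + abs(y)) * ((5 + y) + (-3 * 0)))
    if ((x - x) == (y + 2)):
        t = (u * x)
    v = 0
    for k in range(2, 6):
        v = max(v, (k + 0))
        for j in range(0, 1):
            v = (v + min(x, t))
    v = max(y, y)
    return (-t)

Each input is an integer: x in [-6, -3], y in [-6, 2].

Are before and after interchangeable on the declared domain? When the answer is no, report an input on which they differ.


x=-6, y=-6 yields 36 from before but -252 from after.
verdict: not equivalent; witness: x=-6, y=-6


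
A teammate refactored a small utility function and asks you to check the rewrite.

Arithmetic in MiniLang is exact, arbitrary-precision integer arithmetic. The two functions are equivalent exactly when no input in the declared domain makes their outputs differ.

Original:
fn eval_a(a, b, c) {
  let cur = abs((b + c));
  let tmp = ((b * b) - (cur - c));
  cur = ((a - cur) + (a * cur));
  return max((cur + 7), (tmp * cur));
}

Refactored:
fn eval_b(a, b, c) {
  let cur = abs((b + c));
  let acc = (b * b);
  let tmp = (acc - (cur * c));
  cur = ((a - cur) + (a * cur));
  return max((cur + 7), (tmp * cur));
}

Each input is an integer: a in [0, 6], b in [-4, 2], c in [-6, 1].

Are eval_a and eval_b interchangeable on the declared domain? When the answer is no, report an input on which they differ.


Run the pair on a=0, b=-4, c=-6.
eval_a: cur = 10; tmp = 0; cur = -10; return 0
eval_b: cur = 10; acc = 16; tmp = 76; cur = -10; return -3
0 against -3: the behavior changed.
verdict: not equivalent; witness: a=0, b=-4, c=-6


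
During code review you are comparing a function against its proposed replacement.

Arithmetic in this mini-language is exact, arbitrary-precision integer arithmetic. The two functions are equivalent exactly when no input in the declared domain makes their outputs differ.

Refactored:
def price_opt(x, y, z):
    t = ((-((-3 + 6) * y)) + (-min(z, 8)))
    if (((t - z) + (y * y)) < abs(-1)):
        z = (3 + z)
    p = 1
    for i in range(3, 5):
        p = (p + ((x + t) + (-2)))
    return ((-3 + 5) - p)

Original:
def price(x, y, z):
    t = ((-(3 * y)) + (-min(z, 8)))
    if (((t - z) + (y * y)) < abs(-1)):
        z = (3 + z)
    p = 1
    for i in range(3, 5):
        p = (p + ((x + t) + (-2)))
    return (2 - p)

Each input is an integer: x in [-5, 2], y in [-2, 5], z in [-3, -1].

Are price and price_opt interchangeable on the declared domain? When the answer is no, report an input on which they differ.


Comparing the listings, the differences include: arithmetic usage differs; also constant usage differs.
As a probe, take x=1, y=0, z=-2: price runs t becomes 2; next (((t - z) + (y * y)) < abs(-1)) evaluates to false; next p becomes 1; next at i=3:; next p becomes 2; next at i=4:; next p becomes 3; next final value -1; price_opt runs t becomes 2; next (((t - z) + (y * y)) < abs(-1)) evaluates to false; next p becomes 1; next at i=3:; next p becomes 2; next at i=4:; next p becomes 3; next final value -1; both end at -1.
Every one of the 192 inputs gives matching results.
verdict: equivalent


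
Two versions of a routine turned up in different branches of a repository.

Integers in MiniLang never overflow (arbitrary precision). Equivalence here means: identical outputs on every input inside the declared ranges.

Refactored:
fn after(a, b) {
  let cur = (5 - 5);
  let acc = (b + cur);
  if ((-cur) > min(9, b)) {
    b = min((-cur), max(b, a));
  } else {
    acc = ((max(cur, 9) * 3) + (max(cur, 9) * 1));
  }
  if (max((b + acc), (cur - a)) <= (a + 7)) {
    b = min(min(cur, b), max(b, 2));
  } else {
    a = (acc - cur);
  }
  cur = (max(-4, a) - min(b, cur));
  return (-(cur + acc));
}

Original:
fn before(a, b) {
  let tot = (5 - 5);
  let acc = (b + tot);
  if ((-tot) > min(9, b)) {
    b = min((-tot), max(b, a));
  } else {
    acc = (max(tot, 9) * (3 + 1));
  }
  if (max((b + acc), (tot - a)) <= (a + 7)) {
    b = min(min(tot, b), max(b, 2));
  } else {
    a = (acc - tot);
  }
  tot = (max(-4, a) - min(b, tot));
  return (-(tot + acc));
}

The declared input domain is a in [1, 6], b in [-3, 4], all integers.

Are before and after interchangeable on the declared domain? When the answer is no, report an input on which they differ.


The two are interchangeable: constant usage differs; and local variable names differ; and arithmetic usage differs; and min/max/abs usage differs, and every declared input agrees.
Tracing a=5, b=1: before: tot=0, then acc=1, then ((-tot) > min(9, b)) is false, then acc=36, then (max((b + acc), (tot - a)) <= (a + 7)) is false, then a=36, then tot=36, then returns -72 | after: cur=0, then acc=1, then ((-cur) > min(9, b)) is false, then acc=36, then (max((b + acc), (cur - a)) <= (a + 7)) is false, then a=36, then cur=36, then returns -72 — matching result -72.
Sweeping the whole domain (48 inputs) finds no disagreement.
verdict: equivalent


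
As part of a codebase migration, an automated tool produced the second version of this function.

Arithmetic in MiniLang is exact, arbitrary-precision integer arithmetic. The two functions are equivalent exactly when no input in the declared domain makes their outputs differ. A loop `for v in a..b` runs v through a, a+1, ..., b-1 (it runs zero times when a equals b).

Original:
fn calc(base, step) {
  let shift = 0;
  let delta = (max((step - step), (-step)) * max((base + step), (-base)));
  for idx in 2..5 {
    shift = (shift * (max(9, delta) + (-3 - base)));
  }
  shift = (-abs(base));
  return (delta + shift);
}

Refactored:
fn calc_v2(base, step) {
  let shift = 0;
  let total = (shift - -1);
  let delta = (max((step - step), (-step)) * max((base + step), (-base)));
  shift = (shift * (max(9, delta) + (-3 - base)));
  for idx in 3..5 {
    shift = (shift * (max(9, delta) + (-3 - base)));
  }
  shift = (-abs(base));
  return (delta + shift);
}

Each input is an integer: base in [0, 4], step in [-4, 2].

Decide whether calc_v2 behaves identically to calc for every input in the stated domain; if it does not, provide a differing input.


Differences: statement counts differ, and min/max/abs usage differs, and loop structure differs, and local variable names differ, and arithmetic usage differs, and constant usage differs — yet all 35 inputs agree.
verdict: equivalent


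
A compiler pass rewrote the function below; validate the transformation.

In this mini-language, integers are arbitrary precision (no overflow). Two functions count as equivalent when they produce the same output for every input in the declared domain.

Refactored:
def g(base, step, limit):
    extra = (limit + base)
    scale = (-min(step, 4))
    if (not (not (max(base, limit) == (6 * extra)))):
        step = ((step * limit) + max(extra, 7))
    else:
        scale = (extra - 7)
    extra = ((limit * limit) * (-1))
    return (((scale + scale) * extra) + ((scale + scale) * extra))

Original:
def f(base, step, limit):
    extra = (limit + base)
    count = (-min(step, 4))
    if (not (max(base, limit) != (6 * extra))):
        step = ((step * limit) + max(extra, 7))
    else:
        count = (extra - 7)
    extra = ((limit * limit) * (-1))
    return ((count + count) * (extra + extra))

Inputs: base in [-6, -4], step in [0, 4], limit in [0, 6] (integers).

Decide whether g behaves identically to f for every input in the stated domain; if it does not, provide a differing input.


This is a faithful refactor — comparison usage differs; also boolean connective usage differs; also local variable names differ; also arithmetic usage differs, but the computed results match everywhere.
One worked example (base=-4, step=1, limit=5) — f: extra := 1 | count := -1 | (not (max(base, limit) != (6 * extra))): false | count := -6 | extra := -25 | result 600; g: extra := 1 | scale := -1 | (not (not (max(base, limit) == (6 * extra)))): false | scale := -6 | extra := -25 | result 600; agreement on 600.
Checked all 105 inputs in the declared domain: the outputs agree on every one.
verdict: equivalent


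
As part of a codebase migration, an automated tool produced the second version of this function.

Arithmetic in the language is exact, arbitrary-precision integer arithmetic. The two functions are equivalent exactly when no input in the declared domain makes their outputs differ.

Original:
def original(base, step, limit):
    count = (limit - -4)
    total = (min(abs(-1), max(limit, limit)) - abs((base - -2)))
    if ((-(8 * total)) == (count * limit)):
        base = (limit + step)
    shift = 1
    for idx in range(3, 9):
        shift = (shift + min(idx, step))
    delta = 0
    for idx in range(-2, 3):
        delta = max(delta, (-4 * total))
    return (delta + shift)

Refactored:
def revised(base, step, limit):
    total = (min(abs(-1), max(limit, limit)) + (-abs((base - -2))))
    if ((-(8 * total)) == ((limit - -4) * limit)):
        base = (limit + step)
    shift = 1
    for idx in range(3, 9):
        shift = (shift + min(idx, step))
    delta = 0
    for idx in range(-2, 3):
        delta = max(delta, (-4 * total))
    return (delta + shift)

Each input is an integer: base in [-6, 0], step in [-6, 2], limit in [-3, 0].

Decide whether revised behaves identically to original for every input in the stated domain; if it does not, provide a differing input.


This is a faithful refactor — local variable names differ; statement counts differ; arithmetic usage differs, but the computed results match everywhere.
One worked example (base=-1, step=-1, limit=-2) — original: count = 2; total = -3; ((-(8 * total)) == (count * limit)) -> false; shift = 1; [idx=3]; shift = 0; [idx=4]; shift = -1; [idx=5]; shift = -2; [idx=6]; shift = -3; [idx=7]; shift = -4; [idx=8]; shift = -5; delta = 0; [idx=-2]; delta = 12; [idx=-1]; delta = 12; [idx=0]; delta = 12; [idx=1]; delta = 12; [idx=2]; delta = 12; return 7; revised: total = -3; ((-(8 * total)) == ((limit - -4) * limit)) -> false; shift = 1; [idx=3]; shift = 0; [idx=4]; shift = -1; [idx=5]; shift = -2; [idx=6]; shift = -3; [idx=7]; shift = -4; [idx=8]; shift = -5; delta = 0; [idx=-2]; delta = 12; [idx=-1]; delta = 12; [idx=0]; delta = 12; [idx=1]; delta = 12; [idx=2]; delta = 12; return 7; agreement on 7.
Checked all 252 inputs in the declared domain: the outputs agree on every one.
verdict: equivalent


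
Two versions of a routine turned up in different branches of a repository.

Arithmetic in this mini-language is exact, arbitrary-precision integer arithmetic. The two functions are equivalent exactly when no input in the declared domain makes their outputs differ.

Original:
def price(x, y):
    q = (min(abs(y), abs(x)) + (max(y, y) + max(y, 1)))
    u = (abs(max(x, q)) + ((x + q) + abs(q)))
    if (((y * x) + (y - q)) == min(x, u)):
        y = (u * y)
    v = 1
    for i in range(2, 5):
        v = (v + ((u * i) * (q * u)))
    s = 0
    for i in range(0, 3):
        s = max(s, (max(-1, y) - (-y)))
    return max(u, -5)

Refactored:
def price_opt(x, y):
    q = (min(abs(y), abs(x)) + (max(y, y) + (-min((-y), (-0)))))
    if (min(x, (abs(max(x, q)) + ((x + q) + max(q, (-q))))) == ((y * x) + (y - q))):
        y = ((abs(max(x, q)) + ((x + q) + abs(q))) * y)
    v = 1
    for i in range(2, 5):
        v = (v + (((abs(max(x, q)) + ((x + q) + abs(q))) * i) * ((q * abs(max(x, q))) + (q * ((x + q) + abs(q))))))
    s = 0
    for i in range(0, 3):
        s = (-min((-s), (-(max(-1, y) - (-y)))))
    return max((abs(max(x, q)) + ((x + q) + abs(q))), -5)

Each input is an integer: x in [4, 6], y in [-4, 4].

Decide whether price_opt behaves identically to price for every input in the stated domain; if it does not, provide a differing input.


The rewrite breaks on x=4, y=-4, where the results are 10 and 8.
price: q becomes 1; next u becomes 10; next (((y * x) + (y - q)) == min(x, u)) evaluates to false; next v becomes 1; next at i=2:; next v becomes 201; next at i=3:; next v becomes 501; next at i=4:; next v becomes 901; next s becomes 0; next at i=0:; next s becomes 0; next at i=1:; next s becomes 0; next at i=2:; next s becomes 0; next final value 10
price_opt: q becomes 0; next (min(x, (abs(max(x, q)) + ((x + q) + max(q, (-q))))) == ((y * x) + (y - q))) evaluates to false; next v becomes 1; next at i=2:; next v becomes 1; next at i=3:; next v becomes 1; next at i=4:; next v becomes 1; next s becomes 0; next at i=0:; next s becomes 0; next at i=1:; next s becomes 0; next at i=2:; next s becomes 0; next final value 8
verdict: not equivalent; witness: x=4, y=-4


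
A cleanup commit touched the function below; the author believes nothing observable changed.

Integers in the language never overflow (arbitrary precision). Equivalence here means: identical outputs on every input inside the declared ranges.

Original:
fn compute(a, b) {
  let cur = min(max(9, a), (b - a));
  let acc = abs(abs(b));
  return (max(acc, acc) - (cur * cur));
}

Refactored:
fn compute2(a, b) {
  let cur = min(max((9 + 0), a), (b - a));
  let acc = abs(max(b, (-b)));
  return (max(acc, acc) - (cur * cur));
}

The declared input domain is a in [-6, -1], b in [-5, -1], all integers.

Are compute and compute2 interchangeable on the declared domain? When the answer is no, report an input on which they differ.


Side by side, the visible changes include: constant usage differs, and arithmetic usage differs, and min/max/abs usage differs.
Spot check at a=-5, b=-5 — compute: cur = 0; acc = 5; return 5. compute2: cur = 0; acc = 5; return 5. Both give 5.
Across all 30 domain points the two functions coincide.
verdict: equivalent


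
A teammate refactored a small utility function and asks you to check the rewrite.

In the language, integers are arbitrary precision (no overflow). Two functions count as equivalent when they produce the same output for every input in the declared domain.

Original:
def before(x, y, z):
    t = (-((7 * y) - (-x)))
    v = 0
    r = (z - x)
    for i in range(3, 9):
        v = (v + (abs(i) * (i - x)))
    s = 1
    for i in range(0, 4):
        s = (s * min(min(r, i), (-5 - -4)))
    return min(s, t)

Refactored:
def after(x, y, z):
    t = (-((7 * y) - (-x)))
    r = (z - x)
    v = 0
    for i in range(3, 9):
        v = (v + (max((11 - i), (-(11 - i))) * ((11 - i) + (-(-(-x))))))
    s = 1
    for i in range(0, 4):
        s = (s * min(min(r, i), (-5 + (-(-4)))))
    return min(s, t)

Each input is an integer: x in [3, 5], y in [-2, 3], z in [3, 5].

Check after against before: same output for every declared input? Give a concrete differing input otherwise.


Behavior is preserved: although arithmetic usage differs, plus min/max/abs usage differs, plus constant usage differs, the outputs never diverge.
Tracing x=4, y=-2, z=4: before: t=10, then v=0, then r=0, then (i=3), then v=-3, then (i=4), then v=-3, then (i=5), then v=2, then (i=6), then v=14, then (i=7), then v=35, then (i=8), then v=67, then s=1, then (i=0), then s=-1, then (i=1), then s=1, then (i=2), then s=-1, then (i=3), then s=1, then returns 1 | after: t=10, then r=0, then v=0, then (i=3), then v=32, then (i=4), then v=53, then (i=5), then v=65, then (i=6), then v=70, then (i=7), then v=70, then (i=8), then v=67, then s=1, then (i=0), then s=-1, then (i=1), then s=1, then (i=2), then s=-1, then (i=3), then s=1, then returns 1 — matching result 1.
An exhaustive pass over the 54 declared inputs shows identical outputs.
verdict: equivalent


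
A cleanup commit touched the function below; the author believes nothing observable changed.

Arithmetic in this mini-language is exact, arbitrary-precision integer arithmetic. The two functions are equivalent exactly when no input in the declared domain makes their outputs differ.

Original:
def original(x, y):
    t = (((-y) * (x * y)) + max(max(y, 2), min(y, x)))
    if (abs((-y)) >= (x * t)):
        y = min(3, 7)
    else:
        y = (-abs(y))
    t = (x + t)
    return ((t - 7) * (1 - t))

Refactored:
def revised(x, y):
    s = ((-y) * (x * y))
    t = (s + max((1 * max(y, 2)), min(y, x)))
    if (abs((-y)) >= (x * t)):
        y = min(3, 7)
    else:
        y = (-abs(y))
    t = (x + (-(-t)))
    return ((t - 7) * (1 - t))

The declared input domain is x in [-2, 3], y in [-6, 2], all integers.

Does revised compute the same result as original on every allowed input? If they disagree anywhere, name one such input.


This is a faithful refactor — local variable names differ; also statement counts differ; also constant usage differs; also arithmetic usage differs, but the computed results match everywhere.
Tracing x=-2, y=0: original: t = 2; (abs((-y)) >= (x * t)) -> true; y = 3; t = 0; return -7 | revised: s = 0; t = 2; (abs((-y)) >= (x * t)) -> true; y = 3; t = 0; return -7 — matching result -7.
Checked all 54 inputs in the declared domain: the outputs agree on every one.
verdict: equivalent


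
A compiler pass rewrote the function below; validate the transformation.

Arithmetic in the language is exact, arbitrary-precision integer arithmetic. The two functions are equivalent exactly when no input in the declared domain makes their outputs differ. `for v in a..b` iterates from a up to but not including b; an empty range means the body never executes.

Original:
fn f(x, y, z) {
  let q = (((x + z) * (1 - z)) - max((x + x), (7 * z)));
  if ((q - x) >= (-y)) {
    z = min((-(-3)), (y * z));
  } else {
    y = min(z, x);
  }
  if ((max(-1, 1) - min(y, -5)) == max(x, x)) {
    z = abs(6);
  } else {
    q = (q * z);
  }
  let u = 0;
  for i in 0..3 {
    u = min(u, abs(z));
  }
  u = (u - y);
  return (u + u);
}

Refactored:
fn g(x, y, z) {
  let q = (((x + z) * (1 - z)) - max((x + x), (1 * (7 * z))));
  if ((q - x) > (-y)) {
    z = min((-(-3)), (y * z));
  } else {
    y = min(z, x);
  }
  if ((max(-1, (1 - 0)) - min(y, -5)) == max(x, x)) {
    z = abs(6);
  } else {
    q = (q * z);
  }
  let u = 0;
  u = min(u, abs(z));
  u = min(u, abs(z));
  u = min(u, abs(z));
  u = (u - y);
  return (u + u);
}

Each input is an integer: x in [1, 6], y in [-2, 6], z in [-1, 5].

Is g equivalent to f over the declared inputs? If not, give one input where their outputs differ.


These are not equivalent — on x=1, y=2, z=0 the outputs split (-4 vs 0).
f: q=-1, then ((q - x) >= (-y)) is true, then z=0, then ((max(-1, 1) - min(y, -5)) == max(x, x)) is false, then q=0, then u=0, then (i=0), then u=0, then (i=1), then u=0, then (i=2), then u=0, then u=-2, then returns -4
g: q=-1, then ((q - x) > (-y)) is false, then y=0, then ((max(-1, (1 - 0)) - min(y, -5)) == max(x, x)) is false, then q=0, then u=0, then u=0, then u=0, then u=0, then u=0, then returns 0
verdict: not equivalent; witness: x=1, y=2, z=0


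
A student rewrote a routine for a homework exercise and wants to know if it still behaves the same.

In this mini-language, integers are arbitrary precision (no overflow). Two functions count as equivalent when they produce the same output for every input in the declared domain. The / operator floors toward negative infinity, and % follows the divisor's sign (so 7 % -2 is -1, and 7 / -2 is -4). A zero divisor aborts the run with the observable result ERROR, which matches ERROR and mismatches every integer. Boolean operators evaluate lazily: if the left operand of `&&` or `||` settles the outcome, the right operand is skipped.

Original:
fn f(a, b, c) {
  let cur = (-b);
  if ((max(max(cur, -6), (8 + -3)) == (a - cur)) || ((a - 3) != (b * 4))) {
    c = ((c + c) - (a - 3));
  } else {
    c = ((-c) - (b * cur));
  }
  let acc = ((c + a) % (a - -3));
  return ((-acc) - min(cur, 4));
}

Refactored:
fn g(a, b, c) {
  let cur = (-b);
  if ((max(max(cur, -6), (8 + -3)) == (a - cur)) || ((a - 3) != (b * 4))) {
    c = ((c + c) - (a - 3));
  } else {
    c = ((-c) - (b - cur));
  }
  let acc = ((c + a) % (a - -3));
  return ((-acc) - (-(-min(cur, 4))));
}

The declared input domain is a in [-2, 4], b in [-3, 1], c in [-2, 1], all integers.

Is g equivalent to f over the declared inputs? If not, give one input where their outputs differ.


a=-1, b=-1, c=-2 yields -1 from f but -2 from g.
verdict: not equivalent; witness: a=-1, b=-1, c=-2


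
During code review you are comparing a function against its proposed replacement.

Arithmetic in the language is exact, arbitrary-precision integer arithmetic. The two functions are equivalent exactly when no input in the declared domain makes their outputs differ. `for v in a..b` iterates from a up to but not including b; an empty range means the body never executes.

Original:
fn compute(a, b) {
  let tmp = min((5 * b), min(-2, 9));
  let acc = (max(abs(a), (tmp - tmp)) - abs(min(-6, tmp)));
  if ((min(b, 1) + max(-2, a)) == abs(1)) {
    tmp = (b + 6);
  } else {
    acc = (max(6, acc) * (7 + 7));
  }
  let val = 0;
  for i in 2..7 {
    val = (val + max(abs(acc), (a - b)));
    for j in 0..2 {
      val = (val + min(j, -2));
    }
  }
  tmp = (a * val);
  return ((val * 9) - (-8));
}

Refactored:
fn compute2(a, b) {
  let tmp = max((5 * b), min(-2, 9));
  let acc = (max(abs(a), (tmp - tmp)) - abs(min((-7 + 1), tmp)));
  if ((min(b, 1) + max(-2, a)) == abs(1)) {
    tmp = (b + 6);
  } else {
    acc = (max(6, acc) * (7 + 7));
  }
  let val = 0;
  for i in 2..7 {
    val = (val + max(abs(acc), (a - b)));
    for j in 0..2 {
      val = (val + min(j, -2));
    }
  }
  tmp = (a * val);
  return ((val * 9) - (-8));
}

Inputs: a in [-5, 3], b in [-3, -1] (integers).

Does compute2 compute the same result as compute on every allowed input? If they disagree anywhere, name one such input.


These are not equivalent — on a=3, b=-2 the outputs split (143 vs 53).
compute: tmp := -10 | acc := -7 | ((min(b, 1) + max(-2, a)) == abs(1)): true | tmp := 4 | val := 0 | iter i=2: | val := 7 | iter j=0: | val := 5 | iter j=1: | val := 3 | iter i=3: | val := 10 | iter j=0: | val := 8 | iter j=1: | val := 6 | iter i=4: | val := 13 | iter j=0: | val := 11 | iter j=1: | val := 9 | iter i=5: | val := 16 | iter j=0: | val := 14 | iter j=1: | val := 12 | iter i=6: | val := 19 | iter j=0: | val := 17 | iter j=1: | val := 15 | tmp := 45 | result 143
compute2: tmp := -2 | acc := -3 | ((min(b, 1) + max(-2, a)) == abs(1)): true | tmp := 4 | val := 0 | iter i=2: | val := 5 | iter j=0: | val := 3 | iter j=1: | val := 1 | iter i=3: | val := 6 | iter j=0: | val := 4 | iter j=1: | val := 2 | iter i=4: | val := 7 | iter j=0: | val := 5 | iter j=1: | val := 3 | iter i=5: | val := 8 | iter j=0: | val := 6 | iter j=1: | val := 4 | iter i=6: | val := 9 | iter j=0: | val := 7 | iter j=1: | val := 5 | tmp := 15 | result 53
verdict: not equivalent; witness: a=3, b=-2


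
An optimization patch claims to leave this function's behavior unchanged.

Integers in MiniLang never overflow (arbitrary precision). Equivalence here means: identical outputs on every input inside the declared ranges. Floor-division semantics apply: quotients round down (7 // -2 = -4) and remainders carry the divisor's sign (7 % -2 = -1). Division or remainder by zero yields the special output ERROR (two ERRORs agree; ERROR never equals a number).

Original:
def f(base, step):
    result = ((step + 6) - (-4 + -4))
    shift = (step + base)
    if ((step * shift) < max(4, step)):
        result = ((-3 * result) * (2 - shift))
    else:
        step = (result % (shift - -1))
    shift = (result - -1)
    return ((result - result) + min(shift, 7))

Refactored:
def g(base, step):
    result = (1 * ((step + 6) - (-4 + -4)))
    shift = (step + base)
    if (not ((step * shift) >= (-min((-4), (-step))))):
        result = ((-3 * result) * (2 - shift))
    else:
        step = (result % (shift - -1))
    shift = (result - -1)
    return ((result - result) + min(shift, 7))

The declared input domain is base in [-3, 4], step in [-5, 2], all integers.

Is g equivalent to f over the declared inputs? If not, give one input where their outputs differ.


Behavior is preserved: although arithmetic usage differs, constant usage differs, comparison usage differs, min/max/abs usage differs, boolean connective usage differs, the outputs never diverge.
As a probe, take base=-2, step=2: f runs result=16, then shift=0, then ((step * shift) < max(4, step)) is true, then result=-96, then shift=-95, then returns -95; g runs result=16, then shift=0, then (not ((step * shift) >= (-min((-4), (-step))))) is true, then result=-96, then shift=-95, then returns -95; both end at -95.
Every one of the 64 inputs gives matching results.
verdict: equivalent


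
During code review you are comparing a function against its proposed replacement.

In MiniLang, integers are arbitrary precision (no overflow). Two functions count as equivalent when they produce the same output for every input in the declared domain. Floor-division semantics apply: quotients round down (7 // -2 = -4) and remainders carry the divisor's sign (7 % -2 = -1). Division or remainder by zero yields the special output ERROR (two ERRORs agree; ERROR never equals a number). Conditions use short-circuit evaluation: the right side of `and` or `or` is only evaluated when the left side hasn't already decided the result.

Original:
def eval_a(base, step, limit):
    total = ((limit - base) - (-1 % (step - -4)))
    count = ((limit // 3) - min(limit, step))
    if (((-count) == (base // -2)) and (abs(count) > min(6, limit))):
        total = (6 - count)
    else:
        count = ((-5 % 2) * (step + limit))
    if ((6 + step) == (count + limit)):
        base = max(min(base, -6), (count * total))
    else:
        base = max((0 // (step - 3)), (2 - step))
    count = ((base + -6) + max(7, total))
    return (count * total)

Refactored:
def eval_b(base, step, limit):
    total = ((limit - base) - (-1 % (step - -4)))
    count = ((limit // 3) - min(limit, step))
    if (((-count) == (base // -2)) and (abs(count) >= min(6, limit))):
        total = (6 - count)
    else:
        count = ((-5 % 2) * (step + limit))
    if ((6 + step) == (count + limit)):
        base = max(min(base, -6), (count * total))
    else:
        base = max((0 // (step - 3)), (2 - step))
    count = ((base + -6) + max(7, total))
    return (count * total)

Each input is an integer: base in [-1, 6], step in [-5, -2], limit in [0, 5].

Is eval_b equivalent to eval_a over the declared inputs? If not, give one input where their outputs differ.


Not equivalent: base=3, step=-2, limit=2 separates them (-10 vs 36).
eval_a: total := -2 | count := 2 | (((-count) == (base // -2)) and (abs(count) > min(6, limit))): false | count := 0 | ((6 + step) == (count + limit)): false | base := 4 | count := 5 | result -10
eval_b: total := -2 | count := 2 | (((-count) == (base // -2)) and (abs(count) >= min(6, limit))): true | total := 4 | ((6 + step) == (count + limit)): true | base := 8 | count := 9 | result 36
verdict: not equivalent; witness: base=3, step=-2, limit=2


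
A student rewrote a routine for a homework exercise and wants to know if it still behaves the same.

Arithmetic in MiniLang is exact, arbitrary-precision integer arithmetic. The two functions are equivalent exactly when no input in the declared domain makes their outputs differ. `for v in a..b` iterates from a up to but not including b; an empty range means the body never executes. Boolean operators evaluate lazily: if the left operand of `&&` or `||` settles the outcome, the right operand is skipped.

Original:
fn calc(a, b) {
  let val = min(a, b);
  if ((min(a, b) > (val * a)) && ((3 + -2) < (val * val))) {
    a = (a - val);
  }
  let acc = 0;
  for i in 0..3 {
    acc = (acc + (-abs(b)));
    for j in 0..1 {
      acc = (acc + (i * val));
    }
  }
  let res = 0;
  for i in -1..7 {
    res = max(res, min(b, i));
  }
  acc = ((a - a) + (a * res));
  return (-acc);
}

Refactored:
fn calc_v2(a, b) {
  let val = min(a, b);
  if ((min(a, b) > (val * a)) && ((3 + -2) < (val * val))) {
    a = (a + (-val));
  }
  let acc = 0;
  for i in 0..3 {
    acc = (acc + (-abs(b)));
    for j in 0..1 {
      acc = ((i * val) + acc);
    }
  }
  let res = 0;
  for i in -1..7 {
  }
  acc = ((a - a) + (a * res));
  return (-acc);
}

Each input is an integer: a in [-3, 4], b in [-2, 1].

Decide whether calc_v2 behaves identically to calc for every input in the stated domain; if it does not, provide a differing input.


Consider the input a=-3, b=1.
calc: val=-3, then ((min(a, b) > (val * a)) && ((3 + -2) < (val * val))) is false, then acc=0, then (i=0), then acc=-1, then (j=0), then acc=-1, then (i=1), then acc=-2, then (j=0), then acc=-5, then (i=2), then acc=-6, then (j=0), then acc=-12, then res=0, then (i=-1), then res=0, then (i=0), then res=0, then (i=1), then res=1, then (i=2), then res=1, then (i=3), then res=1, then (i=4), then res=1, then (i=5), then res=1, then (i=6), then res=1, then acc=-3, then returns 3
calc_v2: val=-3, then ((min(a, b) > (val * a)) && ((3 + -2) < (val * val))) is false, then acc=0, then (i=0), then acc=-1, then (j=0), then acc=-1, then (i=1), then acc=-2, then (j=0), then acc=-5, then (i=2), then acc=-6, then (j=0), then acc=-12, then res=0, then (i=-1), then (i=0), then (i=1), then (i=2), then (i=3), then (i=4), then (i=5), then (i=6), then acc=0, then returns 0
3 against 0: the behavior changed.
verdict: not equivalent; witness: a=-3, b=1


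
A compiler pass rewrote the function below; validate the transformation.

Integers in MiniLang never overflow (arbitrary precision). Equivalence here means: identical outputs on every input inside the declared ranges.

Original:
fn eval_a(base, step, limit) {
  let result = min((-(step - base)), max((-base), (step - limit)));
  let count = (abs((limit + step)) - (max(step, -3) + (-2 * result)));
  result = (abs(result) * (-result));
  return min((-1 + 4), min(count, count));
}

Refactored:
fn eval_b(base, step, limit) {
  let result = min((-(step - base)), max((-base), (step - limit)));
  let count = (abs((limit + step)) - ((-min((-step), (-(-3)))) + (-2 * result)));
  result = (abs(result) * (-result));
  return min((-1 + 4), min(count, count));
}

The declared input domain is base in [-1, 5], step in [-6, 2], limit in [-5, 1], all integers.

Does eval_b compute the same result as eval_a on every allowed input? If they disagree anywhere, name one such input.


The two versions differ — the changes include min/max/abs usage differs.
One worked example (base=3, step=-4, limit=-3) — eval_a: result=-1, then count=8, then result=1, then returns 3; eval_b: result=-1, then count=8, then result=1, then returns 3; agreement on 3.
Checked all 441 inputs in the declared domain: the outputs agree on every one.
verdict: equivalent


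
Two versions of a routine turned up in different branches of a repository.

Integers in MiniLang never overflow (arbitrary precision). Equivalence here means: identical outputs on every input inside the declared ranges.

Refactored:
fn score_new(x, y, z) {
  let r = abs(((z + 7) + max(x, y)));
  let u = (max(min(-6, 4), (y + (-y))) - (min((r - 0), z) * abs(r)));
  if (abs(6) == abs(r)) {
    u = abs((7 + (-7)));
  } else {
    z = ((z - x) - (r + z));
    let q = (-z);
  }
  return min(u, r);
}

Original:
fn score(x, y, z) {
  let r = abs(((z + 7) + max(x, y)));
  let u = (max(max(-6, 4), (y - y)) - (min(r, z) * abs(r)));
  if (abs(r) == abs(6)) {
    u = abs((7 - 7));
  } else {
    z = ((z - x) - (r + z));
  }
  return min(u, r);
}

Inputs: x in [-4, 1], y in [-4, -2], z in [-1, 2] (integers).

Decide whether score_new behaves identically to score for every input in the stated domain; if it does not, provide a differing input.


Evaluate both at x=-4, y=-4, z=0.
score: r=3, then u=4, then (abs(r) == abs(6)) is false, then z=1, then returns 3
score_new: r=3, then u=0, then (abs(6) == abs(r)) is false, then z=1, then q=-1, then returns 0
3 vs 0 — the two versions disagree here.
verdict: not equivalent; witness: x=-4, y=-4, z=0


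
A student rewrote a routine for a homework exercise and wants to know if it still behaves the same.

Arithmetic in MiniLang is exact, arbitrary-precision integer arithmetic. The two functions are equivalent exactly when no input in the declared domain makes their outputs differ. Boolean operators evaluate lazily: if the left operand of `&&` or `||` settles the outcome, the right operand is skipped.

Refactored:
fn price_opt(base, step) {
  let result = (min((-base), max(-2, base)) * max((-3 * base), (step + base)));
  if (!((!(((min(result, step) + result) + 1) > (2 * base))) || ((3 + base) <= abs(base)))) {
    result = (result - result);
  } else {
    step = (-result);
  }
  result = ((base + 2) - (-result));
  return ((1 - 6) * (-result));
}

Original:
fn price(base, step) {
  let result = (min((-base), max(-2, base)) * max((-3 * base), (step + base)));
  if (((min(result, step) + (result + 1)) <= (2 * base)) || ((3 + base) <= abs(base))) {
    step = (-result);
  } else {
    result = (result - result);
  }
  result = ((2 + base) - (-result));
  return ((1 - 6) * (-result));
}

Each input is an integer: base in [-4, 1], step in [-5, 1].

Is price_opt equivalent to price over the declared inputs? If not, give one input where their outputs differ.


Comparing the listings, the differences include: comparison usage differs, boolean connective usage differs.
Spot check at base=-2, step=-1 — price: result becomes -12; next (((min(result, step) + (result + 1)) <= (2 * base)) || ((3 + base) <= abs(base))) evaluates to true; next step becomes 12; next result becomes -12; next final value -60. price_opt: result becomes -12; next (!((!(((min(result, step) + result) + 1) > (2 * base))) || ((3 + base) <= abs(base)))) evaluates to false; next step becomes 12; next result becomes -12; next final value -60. Both give -60.
An exhaustive pass over the 42 declared inputs shows identical outputs.
verdict: equivalent
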